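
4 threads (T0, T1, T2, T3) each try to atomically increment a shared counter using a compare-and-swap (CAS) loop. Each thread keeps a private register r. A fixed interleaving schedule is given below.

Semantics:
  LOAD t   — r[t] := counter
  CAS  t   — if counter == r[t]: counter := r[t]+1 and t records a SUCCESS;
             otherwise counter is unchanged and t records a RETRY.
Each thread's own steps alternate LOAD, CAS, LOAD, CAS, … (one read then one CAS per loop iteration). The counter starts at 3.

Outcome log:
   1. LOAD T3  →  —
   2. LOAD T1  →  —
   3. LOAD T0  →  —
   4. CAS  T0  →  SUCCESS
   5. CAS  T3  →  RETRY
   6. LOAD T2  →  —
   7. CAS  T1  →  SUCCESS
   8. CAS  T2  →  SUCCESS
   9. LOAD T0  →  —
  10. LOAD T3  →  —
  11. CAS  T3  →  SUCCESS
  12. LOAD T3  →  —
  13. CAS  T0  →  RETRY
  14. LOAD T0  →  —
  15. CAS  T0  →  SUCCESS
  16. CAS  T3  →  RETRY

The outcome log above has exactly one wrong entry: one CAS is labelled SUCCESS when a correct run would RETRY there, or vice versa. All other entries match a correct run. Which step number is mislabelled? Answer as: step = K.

step = 7

Re-executing:
T3 LOAD — after: cnt=3, r=3 — load
T1 LOAD — after: cnt=3, r=3 — load
T0 LOAD — after: cnt=3, r=3 — load
T0 CAS — after: cnt=4, r=3 — ok
T3 CAS — after: cnt=4, r=3 — retry
T2 LOAD — after: cnt=4, r=4 — load
T1 CAS — after: cnt=4, r=3 — retry
T2 CAS — after: cnt=5, r=4 — ok
T0 LOAD — after: cnt=5, r=5 — load
T3 LOAD — after: cnt=5, r=5 — load
T3 CAS — after: cnt=6, r=5 — ok
T3 LOAD — after: cnt=6, r=6 — load
T0 CAS — after: cnt=6, r=5 — retry
T0 LOAD — after: cnt=6, r=6 — load
T0 CAS — after: cnt=7, r=6 — ok
T3 CAS — after: cnt=7, r=6 — retry
Mismatch at 7.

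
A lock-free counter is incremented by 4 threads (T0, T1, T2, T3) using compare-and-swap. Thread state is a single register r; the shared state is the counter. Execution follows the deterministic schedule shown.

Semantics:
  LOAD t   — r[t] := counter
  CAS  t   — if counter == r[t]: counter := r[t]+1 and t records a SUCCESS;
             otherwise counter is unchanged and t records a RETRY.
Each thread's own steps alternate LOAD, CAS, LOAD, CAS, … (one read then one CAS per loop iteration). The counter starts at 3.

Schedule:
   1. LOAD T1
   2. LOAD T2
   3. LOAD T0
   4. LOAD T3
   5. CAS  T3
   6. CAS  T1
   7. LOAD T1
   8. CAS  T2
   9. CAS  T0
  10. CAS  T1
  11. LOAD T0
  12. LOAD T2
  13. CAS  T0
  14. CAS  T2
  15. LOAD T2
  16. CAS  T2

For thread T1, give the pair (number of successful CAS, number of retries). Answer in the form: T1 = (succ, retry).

T1 = (1, 1)

[1] T1.load  rd  (counter 3, T1.r 3)
[2] T2.load  rd  (counter 3, T2.r 3)
[3] T0.load  rd  (counter 3, T0.r 3)
[4] T3.load  rd  (counter 3, T3.r 3)
[5] T3.cas  hit  (counter 4, T3.r 3)
[6] T1.cas  miss  (counter 4, T1.r 3)
[7] T1.load  rd  (counter 4, T1.r 4)
[8] T2.cas  miss  (counter 4, T2.r 3)
[9] T0.cas  miss  (counter 4, T0.r 3)
[10] T1.cas  hit  (counter 5, T1.r 4)
[11] T0.load  rd  (counter 5, T0.r 5)
[12] T2.load  rd  (counter 5, T2.r 5)
[13] T0.cas  hit  (counter 6, T0.r 5)
[14] T2.cas  miss  (counter 6, T2.r 5)
[15] T2.load  rd  (counter 6, T2.r 6)
[16] T2.cas  hit  (counter 7, T2.r 6)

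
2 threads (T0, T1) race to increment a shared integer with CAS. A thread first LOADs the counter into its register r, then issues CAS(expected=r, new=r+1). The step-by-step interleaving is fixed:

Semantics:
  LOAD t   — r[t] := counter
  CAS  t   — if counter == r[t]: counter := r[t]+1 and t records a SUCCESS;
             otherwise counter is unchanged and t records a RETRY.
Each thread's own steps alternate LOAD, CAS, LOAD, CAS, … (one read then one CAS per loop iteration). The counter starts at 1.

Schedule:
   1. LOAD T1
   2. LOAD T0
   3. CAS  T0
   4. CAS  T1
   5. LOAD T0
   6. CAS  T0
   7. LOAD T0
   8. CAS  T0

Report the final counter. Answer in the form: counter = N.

counter = 4

[1] T1.load  rd  (counter 1, T1.r 1)
[2] T0.load  rd  (counter 1, T0.r 1)
[3] T0.cas  hit  (counter 2, T0.r 1)
[4] T1.cas  miss  (counter 2, T1.r 1)
[5] T0.load  rd  (counter 2, T0.r 2)
[6] T0.cas  hit  (counter 3, T0.r 2)
[7] T0.load  rd  (counter 3, T0.r 3)
[8] T0.cas  hit  (counter 4, T0.r 3)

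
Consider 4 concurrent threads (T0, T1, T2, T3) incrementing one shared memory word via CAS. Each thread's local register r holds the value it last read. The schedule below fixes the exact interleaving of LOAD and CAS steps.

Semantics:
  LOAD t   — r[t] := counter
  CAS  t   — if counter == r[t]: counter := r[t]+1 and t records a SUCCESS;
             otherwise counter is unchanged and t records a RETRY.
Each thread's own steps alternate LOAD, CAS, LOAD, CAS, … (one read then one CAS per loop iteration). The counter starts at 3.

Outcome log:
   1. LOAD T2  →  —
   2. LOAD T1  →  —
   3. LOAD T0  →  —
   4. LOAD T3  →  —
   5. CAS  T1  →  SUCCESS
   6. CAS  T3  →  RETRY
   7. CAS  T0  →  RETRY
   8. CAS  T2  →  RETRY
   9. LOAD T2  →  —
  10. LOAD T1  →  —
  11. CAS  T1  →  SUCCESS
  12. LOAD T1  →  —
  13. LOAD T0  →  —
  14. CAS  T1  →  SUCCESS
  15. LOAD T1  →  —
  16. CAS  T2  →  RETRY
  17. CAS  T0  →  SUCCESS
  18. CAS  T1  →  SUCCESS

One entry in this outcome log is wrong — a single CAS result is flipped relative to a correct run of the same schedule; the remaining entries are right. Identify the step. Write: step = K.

step = 17

Reference trace:
[1] T2.load  rd  (counter 3, T2.r 3)
[2] T1.load  rd  (counter 3, T1.r 3)
[3] T0.load  rd  (counter 3, T0.r 3)
[4] T3.load  rd  (counter 3, T3.r 3)
[5] T1.cas  hit  (counter 4, T1.r 3)
[6] T3.cas  miss  (counter 4, T3.r 3)
[7] T0.cas  miss  (counter 4, T0.r 3)
[8] T2.cas  miss  (counter 4, T2.r 3)
[9] T2.load  rd  (counter 4, T2.r 4)
[10] T1.load  rd  (counter 4, T1.r 4)
[11] T1.cas  hit  (counter 5, T1.r 4)
[12] T1.load  rd  (counter 5, T1.r 5)
[13] T0.load  rd  (counter 5, T0.r 5)
[14] T1.cas  hit  (counter 6, T1.r 5)
[15] T1.load  rd  (counter 6, T1.r 6)
[16] T2.cas  miss  (counter 6, T2.r 4)
[17] T0.cas  miss  (counter 6, T0.r 5)
[18] T1.cas  hit  (counter 7, T1.r 6)
Flip is step 17.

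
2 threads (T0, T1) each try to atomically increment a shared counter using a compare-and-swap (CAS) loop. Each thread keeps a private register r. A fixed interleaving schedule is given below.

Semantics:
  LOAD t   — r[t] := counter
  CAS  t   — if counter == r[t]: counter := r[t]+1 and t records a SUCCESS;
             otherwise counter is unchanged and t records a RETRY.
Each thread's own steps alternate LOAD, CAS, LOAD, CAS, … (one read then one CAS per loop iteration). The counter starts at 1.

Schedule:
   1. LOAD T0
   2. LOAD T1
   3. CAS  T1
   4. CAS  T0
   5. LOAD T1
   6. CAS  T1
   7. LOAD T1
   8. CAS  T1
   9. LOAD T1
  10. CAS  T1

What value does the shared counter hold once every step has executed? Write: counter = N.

counter = 5

1. LOAD T0 → mem=1 r[T0]=1 [LOAD]
2. LOAD T1 → mem=1 r[T1]=1 [LOAD]
3. CAS T1 → mem=2 r[T1]=1 [OK]
4. CAS T0 → mem=2 r[T0]=1 [RETRY]
5. LOAD T1 → mem=2 r[T1]=2 [LOAD]
6. CAS T1 → mem=3 r[T1]=2 [OK]
7. LOAD T1 → mem=3 r[T1]=3 [LOAD]
8. CAS T1 → mem=4 r[T1]=3 [OK]
9. LOAD T1 → mem=4 r[T1]=4 [LOAD]
10. CAS T1 → mem=5 r[T1]=4 [OK]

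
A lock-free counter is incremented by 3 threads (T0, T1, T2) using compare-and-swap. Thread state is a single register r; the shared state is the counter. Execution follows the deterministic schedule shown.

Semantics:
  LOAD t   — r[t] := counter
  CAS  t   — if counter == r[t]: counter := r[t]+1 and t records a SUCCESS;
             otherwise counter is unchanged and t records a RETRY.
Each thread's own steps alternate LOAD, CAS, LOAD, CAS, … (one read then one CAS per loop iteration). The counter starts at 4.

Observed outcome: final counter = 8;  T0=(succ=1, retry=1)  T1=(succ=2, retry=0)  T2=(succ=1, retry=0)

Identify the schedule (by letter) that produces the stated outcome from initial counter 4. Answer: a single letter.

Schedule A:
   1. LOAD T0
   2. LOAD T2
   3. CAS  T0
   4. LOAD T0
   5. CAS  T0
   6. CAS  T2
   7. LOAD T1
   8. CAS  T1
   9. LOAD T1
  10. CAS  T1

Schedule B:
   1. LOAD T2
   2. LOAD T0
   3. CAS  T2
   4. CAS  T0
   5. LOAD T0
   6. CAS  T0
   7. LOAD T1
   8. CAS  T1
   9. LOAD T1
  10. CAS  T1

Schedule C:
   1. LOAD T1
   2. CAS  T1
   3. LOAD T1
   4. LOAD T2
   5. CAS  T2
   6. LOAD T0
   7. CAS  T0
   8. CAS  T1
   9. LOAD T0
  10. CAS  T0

B

Tracing schedule B:
step 1: T2 LOAD ⇒ load; ctr=4 reg=4
step 2: T0 LOAD ⇒ load; ctr=4 reg=4
step 3: T2 CAS ⇒ ok; ctr=5 reg=4
step 4: T0 CAS ⇒ retry; ctr=5 reg=4
step 5: T0 LOAD ⇒ load; ctr=5 reg=5
step 6: T0 CAS ⇒ ok; ctr=6 reg=5
step 7: T1 LOAD ⇒ load; ctr=6 reg=6
step 8: T1 CAS ⇒ ok; ctr=7 reg=6
step 9: T1 LOAD ⇒ load; ctr=7 reg=7
step 10: T1 CAS ⇒ ok; ctr=8 reg=7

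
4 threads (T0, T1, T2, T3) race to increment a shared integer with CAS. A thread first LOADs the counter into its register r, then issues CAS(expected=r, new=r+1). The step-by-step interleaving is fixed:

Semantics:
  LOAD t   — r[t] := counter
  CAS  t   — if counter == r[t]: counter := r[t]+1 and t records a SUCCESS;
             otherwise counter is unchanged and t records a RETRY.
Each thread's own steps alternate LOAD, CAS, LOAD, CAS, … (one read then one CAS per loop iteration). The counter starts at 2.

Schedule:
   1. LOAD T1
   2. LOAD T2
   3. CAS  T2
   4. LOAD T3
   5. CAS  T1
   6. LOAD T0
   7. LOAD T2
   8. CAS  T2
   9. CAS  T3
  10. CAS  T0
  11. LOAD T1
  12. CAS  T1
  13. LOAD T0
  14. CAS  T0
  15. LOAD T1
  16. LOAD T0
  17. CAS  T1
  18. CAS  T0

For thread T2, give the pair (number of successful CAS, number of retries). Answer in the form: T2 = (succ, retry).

[1] T1.load  rd  (counter 2, T1.r 2)
[2] T2.load  rd  (counter 2, T2.r 2)
[3] T2.cas  hit  (counter 3, T2.r 2)
[4] T3.load  rd  (counter 3, T3.r 3)
[5] T1.cas  miss  (counter 3, T1.r 2)
[6] T0.load  rd  (counter 3, T0.r 3)
[7] T2.load  rd  (counter 3, T2.r 3)
[8] T2.cas  hit  (counter 4, T2.r 3)
[9] T3.cas  miss  (counter 4, T3.r 3)
[10] T0.cas  miss  (counter 4, T0.r 3)
[11] T1.load  rd  (counter 4, T1.r 4)
[12] T1.cas  hit  (counter 5, T1.r 4)
[13] T0.load  rd  (counter 5, T0.r 5)
[14] T0.cas  hit  (counter 6, T0.r 5)
[15] T1.load  rd  (counter 6, T1.r 6)
[16] T0.load  rd  (counter 6, T0.r 6)
[17] T1.cas  hit  (counter 7, T1.r 6)
[18] T0.cas  miss  (counter 7, T0.r 6)

T2 = (2, 0)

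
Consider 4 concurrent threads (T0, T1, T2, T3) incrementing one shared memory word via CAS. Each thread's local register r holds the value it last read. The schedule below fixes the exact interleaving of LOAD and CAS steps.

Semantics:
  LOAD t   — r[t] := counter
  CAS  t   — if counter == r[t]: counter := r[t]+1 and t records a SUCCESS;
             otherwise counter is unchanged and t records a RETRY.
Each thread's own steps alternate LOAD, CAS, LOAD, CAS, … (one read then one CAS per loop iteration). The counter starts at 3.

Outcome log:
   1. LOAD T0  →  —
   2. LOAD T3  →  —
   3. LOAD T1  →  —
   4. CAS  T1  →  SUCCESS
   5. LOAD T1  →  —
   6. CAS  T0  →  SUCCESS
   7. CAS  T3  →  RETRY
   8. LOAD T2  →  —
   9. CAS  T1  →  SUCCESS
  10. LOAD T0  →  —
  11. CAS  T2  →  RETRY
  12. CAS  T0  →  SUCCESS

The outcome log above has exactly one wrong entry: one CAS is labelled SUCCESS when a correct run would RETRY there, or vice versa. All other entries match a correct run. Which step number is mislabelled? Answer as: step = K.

Re-executing:
[1] T0.load  rd  (counter 3, T0.r 3)
[2] T3.load  rd  (counter 3, T3.r 3)
[3] T1.load  rd  (counter 3, T1.r 3)
[4] T1.cas  hit  (counter 4, T1.r 3)
[5] T1.load  rd  (counter 4, T1.r 4)
[6] T0.cas  miss  (counter 4, T0.r 3)
[7] T3.cas  miss  (counter 4, T3.r 3)
[8] T2.load  rd  (counter 4, T2.r 4)
[9] T1.cas  hit  (counter 5, T1.r 4)
[10] T0.load  rd  (counter 5, T0.r 5)
[11] T2.cas  miss  (counter 5, T2.r 4)
[12] T0.cas  hit  (counter 6, T0.r 5)
Mismatch at 6.

step = 6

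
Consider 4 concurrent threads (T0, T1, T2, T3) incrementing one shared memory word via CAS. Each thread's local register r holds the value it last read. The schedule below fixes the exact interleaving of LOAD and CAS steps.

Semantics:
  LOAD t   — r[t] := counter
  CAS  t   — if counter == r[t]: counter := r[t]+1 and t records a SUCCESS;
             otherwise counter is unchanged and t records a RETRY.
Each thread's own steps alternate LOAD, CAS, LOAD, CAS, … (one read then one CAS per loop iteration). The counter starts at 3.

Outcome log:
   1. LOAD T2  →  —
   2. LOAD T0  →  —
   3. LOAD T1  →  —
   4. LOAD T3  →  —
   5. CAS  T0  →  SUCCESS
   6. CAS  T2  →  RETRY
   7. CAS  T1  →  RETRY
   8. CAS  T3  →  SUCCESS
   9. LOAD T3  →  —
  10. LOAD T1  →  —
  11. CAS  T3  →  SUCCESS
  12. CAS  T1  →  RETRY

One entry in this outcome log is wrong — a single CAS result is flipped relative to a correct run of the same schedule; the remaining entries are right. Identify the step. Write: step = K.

Re-executing:
[1] T2.load  rd  (counter 3, T2.r 3)
[2] T0.load  rd  (counter 3, T0.r 3)
[3] T1.load  rd  (counter 3, T1.r 3)
[4] T3.load  rd  (counter 3, T3.r 3)
[5] T0.cas  hit  (counter 4, T0.r 3)
[6] T2.cas  miss  (counter 4, T2.r 3)
[7] T1.cas  miss  (counter 4, T1.r 3)
[8] T3.cas  miss  (counter 4, T3.r 3)
[9] T3.load  rd  (counter 4, T3.r 4)
[10] T1.load  rd  (counter 4, T1.r 4)
[11] T3.cas  hit  (counter 5, T3.r 4)
[12] T1.cas  miss  (counter 5, T1.r 4)
Flip is step 8.

step = 8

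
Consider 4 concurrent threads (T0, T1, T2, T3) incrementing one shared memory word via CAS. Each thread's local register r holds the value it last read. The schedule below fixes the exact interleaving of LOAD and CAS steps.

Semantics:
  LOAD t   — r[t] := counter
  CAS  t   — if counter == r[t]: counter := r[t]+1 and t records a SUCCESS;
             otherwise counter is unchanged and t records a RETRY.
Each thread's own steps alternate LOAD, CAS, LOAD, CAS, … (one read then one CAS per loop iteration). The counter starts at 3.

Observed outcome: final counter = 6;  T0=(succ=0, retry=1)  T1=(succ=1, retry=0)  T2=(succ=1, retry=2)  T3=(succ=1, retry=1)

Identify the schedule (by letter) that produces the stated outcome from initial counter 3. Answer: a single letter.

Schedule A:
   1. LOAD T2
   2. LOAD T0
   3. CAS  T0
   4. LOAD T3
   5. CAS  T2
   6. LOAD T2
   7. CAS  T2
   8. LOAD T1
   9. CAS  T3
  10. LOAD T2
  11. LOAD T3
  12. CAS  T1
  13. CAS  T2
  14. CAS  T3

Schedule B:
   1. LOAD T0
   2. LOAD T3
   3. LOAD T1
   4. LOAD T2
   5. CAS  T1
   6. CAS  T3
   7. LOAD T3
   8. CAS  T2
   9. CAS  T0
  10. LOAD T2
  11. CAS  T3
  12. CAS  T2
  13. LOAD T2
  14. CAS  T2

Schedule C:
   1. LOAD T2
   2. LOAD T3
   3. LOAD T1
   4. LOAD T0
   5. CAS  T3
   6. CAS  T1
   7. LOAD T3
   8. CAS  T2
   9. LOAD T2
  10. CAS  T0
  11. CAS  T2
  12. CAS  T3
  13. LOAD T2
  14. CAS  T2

Simulating candidate B:
   1) LOAD T0:  M=3  r_T0=3
   2) LOAD T3:  M=3  r_T3=3
   3) LOAD T1:  M=3  r_T1=3
   4) LOAD T2:  M=3  r_T2=3
   5) CAS  T1:  M=4  r_T1=3 ✓
   6) CAS  T3:  M=4  r_T3=3 ✗
   7) LOAD T3:  M=4  r_T3=4
   8) CAS  T2:  M=4  r_T2=3 ✗
   9) CAS  T0:  M=4  r_T0=3 ✗
  10) LOAD T2:  M=4  r_T2=4
  11) CAS  T3:  M=5  r_T3=4 ✓
  12) CAS  T2:  M=5  r_T2=4 ✗
  13) LOAD T2:  M=5  r_T2=5
  14) CAS  T2:  M=6  r_T2=5 ✓

B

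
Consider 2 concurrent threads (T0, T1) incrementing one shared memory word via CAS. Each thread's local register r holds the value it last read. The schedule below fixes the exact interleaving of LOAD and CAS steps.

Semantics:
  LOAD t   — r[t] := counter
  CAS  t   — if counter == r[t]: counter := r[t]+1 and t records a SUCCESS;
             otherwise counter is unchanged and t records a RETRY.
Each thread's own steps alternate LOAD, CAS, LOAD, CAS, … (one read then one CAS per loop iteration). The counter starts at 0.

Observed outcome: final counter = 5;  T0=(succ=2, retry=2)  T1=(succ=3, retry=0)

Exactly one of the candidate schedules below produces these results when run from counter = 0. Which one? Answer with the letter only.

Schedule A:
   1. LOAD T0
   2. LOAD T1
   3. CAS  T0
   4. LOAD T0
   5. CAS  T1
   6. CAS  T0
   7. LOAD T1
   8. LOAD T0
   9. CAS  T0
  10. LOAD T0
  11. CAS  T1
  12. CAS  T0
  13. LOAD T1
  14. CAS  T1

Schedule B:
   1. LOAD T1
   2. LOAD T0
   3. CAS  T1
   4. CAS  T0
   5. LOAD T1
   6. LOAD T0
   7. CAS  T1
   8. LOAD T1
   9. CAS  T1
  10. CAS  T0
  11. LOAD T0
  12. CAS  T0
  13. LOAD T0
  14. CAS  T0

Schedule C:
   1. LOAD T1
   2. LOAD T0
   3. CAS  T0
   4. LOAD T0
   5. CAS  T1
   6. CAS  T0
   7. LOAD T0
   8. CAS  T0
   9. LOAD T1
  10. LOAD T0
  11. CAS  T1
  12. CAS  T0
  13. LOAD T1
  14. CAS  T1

B

Run B:
T1 LOAD — after: cnt=0, r=0 — load
T0 LOAD — after: cnt=0, r=0 — load
T1 CAS — after: cnt=1, r=0 — ok
T0 CAS — after: cnt=1, r=0 — retry
T1 LOAD — after: cnt=1, r=1 — load
T0 LOAD — after: cnt=1, r=1 — load
T1 CAS — after: cnt=2, r=1 — ok
T1 LOAD — after: cnt=2, r=2 — load
T1 CAS — after: cnt=3, r=2 — ok
T0 CAS — after: cnt=3, r=1 — retry
T0 LOAD — after: cnt=3, r=3 — load
T0 CAS — after: cnt=4, r=3 — ok
T0 LOAD — after: cnt=4, r=4 — load
T0 CAS — after: cnt=5, r=4 — ok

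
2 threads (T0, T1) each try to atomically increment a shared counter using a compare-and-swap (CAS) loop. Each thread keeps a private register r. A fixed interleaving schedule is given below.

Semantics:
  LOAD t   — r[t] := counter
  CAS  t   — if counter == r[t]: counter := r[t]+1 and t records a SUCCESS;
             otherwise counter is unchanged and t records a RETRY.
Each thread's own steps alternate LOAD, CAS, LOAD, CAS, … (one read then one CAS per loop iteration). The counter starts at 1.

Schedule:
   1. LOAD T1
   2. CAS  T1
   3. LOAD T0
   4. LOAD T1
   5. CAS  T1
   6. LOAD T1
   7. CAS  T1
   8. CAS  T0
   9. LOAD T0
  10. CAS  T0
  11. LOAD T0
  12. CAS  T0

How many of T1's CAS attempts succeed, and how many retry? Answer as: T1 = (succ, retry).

T1 = (3, 0)

   1) LOAD T1:  M=1  r_T1=1
   2) CAS  T1:  M=2  r_T1=1 ✓
   3) LOAD T0:  M=2  r_T0=2
   4) LOAD T1:  M=2  r_T1=2
   5) CAS  T1:  M=3  r_T1=2 ✓
   6) LOAD T1:  M=3  r_T1=3
   7) CAS  T1:  M=4  r_T1=3 ✓
   8) CAS  T0:  M=4  r_T0=2 ✗
   9) LOAD T0:  M=4  r_T0=4
  10) CAS  T0:  M=5  r_T0=4 ✓
  11) LOAD T0:  M=5  r_T0=5
  12) CAS  T0:  M=6  r_T0=5 ✓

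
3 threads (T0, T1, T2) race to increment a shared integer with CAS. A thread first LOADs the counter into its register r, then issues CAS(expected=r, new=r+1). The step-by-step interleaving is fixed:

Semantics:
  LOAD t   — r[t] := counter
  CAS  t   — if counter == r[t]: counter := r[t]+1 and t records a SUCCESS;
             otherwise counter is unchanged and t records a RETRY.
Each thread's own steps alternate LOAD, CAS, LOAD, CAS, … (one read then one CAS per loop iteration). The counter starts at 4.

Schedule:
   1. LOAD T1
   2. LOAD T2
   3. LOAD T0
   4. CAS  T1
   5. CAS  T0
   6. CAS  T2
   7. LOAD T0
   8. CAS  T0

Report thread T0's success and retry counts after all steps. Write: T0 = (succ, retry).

T0 = (1, 1)

#1 T1 reads 4
#2 T2 reads 4
#3 T0 reads 4
#4 T1 CAS(4→5) writes; counter now 5
#5 T0 CAS(4→5) fails; counter now 5
#6 T2 CAS(4→5) fails; counter now 5
#7 T0 reads 5
#8 T0 CAS(5→6) writes; counter now 6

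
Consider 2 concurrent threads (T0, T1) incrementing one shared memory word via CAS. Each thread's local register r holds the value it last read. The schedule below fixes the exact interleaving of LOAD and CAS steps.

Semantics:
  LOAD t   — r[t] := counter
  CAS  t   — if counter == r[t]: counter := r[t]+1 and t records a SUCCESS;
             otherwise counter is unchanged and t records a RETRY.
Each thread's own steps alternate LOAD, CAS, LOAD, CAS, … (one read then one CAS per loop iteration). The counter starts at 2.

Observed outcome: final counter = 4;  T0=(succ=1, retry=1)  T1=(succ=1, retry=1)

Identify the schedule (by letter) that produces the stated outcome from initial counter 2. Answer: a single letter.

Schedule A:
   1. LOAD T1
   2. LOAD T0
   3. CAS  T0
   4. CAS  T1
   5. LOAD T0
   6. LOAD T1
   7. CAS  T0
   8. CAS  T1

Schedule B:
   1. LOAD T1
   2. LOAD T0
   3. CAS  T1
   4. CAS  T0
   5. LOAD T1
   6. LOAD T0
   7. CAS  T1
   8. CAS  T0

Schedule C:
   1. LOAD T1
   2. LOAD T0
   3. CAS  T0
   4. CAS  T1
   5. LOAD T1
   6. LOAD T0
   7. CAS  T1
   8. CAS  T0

Simulating candidate C:
step 1: T1 LOAD ⇒ load; ctr=2 reg=2
step 2: T0 LOAD ⇒ load; ctr=2 reg=2
step 3: T0 CAS ⇒ ok; ctr=3 reg=2
step 4: T1 CAS ⇒ retry; ctr=3 reg=2
step 5: T1 LOAD ⇒ load; ctr=3 reg=3
step 6: T0 LOAD ⇒ load; ctr=3 reg=3
step 7: T1 CAS ⇒ ok; ctr=4 reg=3
step 8: T0 CAS ⇒ retry; ctr=4 reg=3

C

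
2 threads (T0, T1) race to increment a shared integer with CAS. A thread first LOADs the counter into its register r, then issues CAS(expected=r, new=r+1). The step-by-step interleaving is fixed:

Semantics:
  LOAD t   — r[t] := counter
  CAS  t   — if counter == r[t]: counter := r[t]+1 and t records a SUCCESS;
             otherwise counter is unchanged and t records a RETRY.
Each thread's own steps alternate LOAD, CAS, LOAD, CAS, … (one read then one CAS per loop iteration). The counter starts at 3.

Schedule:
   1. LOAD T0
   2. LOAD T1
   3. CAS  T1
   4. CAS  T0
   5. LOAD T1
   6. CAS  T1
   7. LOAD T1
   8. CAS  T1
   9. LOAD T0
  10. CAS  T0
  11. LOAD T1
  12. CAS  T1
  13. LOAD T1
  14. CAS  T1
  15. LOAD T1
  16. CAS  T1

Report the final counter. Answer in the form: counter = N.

#1 T0 reads 3
#2 T1 reads 3
#3 T1 CAS(3→4) writes; counter now 4
#4 T0 CAS(3→4) fails; counter now 4
#5 T1 reads 4
#6 T1 CAS(4→5) writes; counter now 5
#7 T1 reads 5
#8 T1 CAS(5→6) writes; counter now 6
#9 T0 reads 6
#10 T0 CAS(6→7) writes; counter now 7
#11 T1 reads 7
#12 T1 CAS(7→8) writes; counter now 8
#13 T1 reads 8
#14 T1 CAS(8→9) writes; counter now 9
#15 T1 reads 9
#16 T1 CAS(9→10) writes; counter now 10

counter = 10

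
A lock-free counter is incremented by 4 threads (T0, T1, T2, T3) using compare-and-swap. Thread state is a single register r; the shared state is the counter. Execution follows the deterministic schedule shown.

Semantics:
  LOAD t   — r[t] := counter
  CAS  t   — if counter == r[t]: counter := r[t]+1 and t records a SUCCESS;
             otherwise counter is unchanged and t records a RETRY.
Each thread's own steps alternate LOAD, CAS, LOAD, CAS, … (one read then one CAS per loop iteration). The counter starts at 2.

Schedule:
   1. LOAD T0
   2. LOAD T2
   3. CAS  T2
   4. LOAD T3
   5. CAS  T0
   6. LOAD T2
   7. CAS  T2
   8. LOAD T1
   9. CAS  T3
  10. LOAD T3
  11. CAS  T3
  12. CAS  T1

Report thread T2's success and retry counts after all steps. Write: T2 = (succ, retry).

T2 = (2, 0)

step 1: T0 LOAD ⇒ load; ctr=2 reg=2
step 2: T2 LOAD ⇒ load; ctr=2 reg=2
step 3: T2 CAS ⇒ ok; ctr=3 reg=2
step 4: T3 LOAD ⇒ load; ctr=3 reg=3
step 5: T0 CAS ⇒ retry; ctr=3 reg=2
step 6: T2 LOAD ⇒ load; ctr=3 reg=3
step 7: T2 CAS ⇒ ok; ctr=4 reg=3
step 8: T1 LOAD ⇒ load; ctr=4 reg=4
step 9: T3 CAS ⇒ retry; ctr=4 reg=3
step 10: T3 LOAD ⇒ load; ctr=4 reg=4
step 11: T3 CAS ⇒ ok; ctr=5 reg=4
step 12: T1 CAS ⇒ retry; ctr=5 reg=4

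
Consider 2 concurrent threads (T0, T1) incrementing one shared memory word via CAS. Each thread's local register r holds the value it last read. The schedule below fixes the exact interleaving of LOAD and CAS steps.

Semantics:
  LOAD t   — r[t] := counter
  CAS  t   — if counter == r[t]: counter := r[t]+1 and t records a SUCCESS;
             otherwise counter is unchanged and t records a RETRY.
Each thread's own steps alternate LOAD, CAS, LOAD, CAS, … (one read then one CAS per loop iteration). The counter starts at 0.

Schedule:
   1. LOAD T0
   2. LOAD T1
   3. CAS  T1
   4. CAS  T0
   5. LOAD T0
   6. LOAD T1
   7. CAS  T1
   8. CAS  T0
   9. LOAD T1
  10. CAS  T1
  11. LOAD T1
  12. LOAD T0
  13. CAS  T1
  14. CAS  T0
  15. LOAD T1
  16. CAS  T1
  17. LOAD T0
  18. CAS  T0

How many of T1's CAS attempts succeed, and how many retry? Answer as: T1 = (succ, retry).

T1 = (5, 0)

step 1: T0 LOAD ⇒ load; ctr=0 reg=0
step 2: T1 LOAD ⇒ load; ctr=0 reg=0
step 3: T1 CAS ⇒ ok; ctr=1 reg=0
step 4: T0 CAS ⇒ retry; ctr=1 reg=0
step 5: T0 LOAD ⇒ load; ctr=1 reg=1
step 6: T1 LOAD ⇒ load; ctr=1 reg=1
step 7: T1 CAS ⇒ ok; ctr=2 reg=1
step 8: T0 CAS ⇒ retry; ctr=2 reg=1
step 9: T1 LOAD ⇒ load; ctr=2 reg=2
step 10: T1 CAS ⇒ ok; ctr=3 reg=2
step 11: T1 LOAD ⇒ load; ctr=3 reg=3
step 12: T0 LOAD ⇒ load; ctr=3 reg=3
step 13: T1 CAS ⇒ ok; ctr=4 reg=3
step 14: T0 CAS ⇒ retry; ctr=4 reg=3
step 15: T1 LOAD ⇒ load; ctr=4 reg=4
step 16: T1 CAS ⇒ ok; ctr=5 reg=4
step 17: T0 LOAD ⇒ load; ctr=5 reg=5
step 18: T0 CAS ⇒ ok; ctr=6 reg=5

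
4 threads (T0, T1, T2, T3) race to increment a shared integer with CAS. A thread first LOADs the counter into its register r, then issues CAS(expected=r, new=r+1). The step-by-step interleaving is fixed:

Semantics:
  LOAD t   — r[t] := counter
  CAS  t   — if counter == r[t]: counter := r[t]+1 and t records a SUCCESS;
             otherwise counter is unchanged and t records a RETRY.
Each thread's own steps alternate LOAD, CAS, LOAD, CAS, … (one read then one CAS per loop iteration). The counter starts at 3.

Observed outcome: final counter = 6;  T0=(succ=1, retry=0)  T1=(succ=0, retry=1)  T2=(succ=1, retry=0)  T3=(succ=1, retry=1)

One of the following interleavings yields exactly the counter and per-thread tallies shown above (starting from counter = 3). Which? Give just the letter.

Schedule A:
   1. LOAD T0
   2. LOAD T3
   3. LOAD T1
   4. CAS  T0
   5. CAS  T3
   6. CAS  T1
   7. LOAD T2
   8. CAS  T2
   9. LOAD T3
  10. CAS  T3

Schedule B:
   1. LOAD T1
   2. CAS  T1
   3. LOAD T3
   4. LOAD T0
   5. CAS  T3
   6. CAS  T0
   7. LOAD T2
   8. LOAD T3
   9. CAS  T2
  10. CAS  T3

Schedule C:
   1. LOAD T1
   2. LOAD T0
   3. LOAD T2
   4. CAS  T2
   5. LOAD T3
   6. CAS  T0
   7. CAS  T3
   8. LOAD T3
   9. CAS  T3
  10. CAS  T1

Tracing schedule A:
1. LOAD T0 → mem=3 r[T0]=3 [LOAD]
2. LOAD T3 → mem=3 r[T3]=3 [LOAD]
3. LOAD T1 → mem=3 r[T1]=3 [LOAD]
4. CAS T0 → mem=4 r[T0]=3 [OK]
5. CAS T3 → mem=4 r[T3]=3 [RETRY]
6. CAS T1 → mem=4 r[T1]=3 [RETRY]
7. LOAD T2 → mem=4 r[T2]=4 [LOAD]
8. CAS T2 → mem=5 r[T2]=4 [OK]
9. LOAD T3 → mem=5 r[T3]=5 [LOAD]
10. CAS T3 → mem=6 r[T3]=5 [OK]

A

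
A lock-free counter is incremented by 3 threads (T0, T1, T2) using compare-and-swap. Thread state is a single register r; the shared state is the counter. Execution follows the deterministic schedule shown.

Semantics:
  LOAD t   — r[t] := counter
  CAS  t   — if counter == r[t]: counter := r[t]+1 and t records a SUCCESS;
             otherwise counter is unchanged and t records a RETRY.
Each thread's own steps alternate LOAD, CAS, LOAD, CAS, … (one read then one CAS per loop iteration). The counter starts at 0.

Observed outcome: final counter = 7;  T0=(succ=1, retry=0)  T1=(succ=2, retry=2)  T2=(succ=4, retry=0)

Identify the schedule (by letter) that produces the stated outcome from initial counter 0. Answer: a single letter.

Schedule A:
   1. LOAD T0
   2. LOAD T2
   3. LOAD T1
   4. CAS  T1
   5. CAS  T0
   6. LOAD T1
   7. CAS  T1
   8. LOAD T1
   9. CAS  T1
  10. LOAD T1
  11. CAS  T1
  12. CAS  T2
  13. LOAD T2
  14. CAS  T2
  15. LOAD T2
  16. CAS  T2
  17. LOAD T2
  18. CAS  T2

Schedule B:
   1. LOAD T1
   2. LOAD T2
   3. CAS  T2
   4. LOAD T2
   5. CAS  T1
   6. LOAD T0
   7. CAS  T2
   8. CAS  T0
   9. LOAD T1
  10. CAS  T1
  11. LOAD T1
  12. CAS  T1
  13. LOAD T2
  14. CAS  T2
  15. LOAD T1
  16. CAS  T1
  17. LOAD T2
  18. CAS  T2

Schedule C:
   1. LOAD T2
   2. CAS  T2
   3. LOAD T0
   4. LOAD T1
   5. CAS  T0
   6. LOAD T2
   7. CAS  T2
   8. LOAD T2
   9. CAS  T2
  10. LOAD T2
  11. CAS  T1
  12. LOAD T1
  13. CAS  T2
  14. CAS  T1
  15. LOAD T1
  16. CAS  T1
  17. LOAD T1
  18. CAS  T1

Run C:
[1] T2.load  rd  (counter 0, T2.r 0)
[2] T2.cas  hit  (counter 1, T2.r 0)
[3] T0.load  rd  (counter 1, T0.r 1)
[4] T1.load  rd  (counter 1, T1.r 1)
[5] T0.cas  hit  (counter 2, T0.r 1)
[6] T2.load  rd  (counter 2, T2.r 2)
[7] T2.cas  hit  (counter 3, T2.r 2)
[8] T2.load  rd  (counter 3, T2.r 3)
[9] T2.cas  hit  (counter 4, T2.r 3)
[10] T2.load  rd  (counter 4, T2.r 4)
[11] T1.cas  miss  (counter 4, T1.r 1)
[12] T1.load  rd  (counter 4, T1.r 4)
[13] T2.cas  hit  (counter 5, T2.r 4)
[14] T1.cas  miss  (counter 5, T1.r 4)
[15] T1.load  rd  (counter 5, T1.r 5)
[16] T1.cas  hit  (counter 6, T1.r 5)
[17] T1.load  rd  (counter 6, T1.r 6)
[18] T1.cas  hit  (counter 7, T1.r 6)

C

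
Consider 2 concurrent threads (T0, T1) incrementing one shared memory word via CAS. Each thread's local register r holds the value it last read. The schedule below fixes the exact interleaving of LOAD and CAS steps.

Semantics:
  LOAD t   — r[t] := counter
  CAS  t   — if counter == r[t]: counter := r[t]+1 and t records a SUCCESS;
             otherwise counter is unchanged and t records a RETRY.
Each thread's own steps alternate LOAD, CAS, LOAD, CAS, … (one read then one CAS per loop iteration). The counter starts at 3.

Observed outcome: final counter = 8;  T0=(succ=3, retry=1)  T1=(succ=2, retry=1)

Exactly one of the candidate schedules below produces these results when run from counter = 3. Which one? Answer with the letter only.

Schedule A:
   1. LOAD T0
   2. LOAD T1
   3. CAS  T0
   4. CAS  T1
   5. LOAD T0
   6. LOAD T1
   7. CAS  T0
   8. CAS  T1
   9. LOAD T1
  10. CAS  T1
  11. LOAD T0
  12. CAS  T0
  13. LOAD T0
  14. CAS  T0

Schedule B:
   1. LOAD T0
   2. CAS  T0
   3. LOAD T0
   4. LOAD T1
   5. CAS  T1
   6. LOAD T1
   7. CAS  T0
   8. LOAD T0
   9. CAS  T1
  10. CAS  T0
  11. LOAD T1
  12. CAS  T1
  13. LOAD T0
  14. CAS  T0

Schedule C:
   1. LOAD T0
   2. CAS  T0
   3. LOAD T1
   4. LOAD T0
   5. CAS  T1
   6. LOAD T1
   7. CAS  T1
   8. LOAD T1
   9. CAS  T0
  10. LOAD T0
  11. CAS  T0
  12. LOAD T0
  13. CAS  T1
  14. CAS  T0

C

Simulating candidate C:
#1 T0 reads 3
#2 T0 CAS(3→4) writes; counter now 4
#3 T1 reads 4
#4 T0 reads 4
#5 T1 CAS(4→5) writes; counter now 5
#6 T1 reads 5
#7 T1 CAS(5→6) writes; counter now 6
#8 T1 reads 6
#9 T0 CAS(4→5) fails; counter now 6
#10 T0 reads 6
#11 T0 CAS(6→7) writes; counter now 7
#12 T0 reads 7
#13 T1 CAS(6→7) fails; counter now 7
#14 T0 CAS(7→8) writes; counter now 8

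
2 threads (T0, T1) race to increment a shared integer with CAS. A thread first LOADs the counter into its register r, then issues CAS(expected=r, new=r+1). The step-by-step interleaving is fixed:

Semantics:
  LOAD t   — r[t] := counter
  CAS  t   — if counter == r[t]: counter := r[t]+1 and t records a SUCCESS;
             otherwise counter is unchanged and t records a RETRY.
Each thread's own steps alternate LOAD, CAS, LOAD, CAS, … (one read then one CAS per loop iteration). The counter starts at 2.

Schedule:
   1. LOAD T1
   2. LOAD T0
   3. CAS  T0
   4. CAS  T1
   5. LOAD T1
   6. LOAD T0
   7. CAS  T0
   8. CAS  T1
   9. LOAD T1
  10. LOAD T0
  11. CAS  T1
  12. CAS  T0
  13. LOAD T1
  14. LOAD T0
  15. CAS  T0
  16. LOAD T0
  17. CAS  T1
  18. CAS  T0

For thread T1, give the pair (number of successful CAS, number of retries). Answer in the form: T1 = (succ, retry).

#1 T1 reads 2
#2 T0 reads 2
#3 T0 CAS(2→3) writes; counter now 3
#4 T1 CAS(2→3) fails; counter now 3
#5 T1 reads 3
#6 T0 reads 3
#7 T0 CAS(3→4) writes; counter now 4
#8 T1 CAS(3→4) fails; counter now 4
#9 T1 reads 4
#10 T0 reads 4
#11 T1 CAS(4→5) writes; counter now 5
#12 T0 CAS(4→5) fails; counter now 5
#13 T1 reads 5
#14 T0 reads 5
#15 T0 CAS(5→6) writes; counter now 6
#16 T0 reads 6
#17 T1 CAS(5→6) fails; counter now 6
#18 T0 CAS(6→7) writes; counter now 7

T1 = (1, 3)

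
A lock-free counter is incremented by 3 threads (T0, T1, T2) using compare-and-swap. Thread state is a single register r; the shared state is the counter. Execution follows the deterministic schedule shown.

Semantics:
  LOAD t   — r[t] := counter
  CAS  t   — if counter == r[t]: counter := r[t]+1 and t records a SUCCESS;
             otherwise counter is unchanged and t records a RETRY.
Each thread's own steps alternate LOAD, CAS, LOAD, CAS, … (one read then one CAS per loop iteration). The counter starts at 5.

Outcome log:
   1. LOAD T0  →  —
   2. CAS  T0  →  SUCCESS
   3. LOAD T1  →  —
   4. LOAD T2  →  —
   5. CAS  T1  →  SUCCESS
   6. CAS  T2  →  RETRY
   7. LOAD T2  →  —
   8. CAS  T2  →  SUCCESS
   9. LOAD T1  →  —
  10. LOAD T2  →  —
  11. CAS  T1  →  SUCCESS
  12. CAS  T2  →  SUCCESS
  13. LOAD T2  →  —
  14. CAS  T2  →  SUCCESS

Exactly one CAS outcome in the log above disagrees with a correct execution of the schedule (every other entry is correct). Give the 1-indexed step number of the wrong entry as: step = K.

step = 12

Reference trace:
#1 T0 reads 5
#2 T0 CAS(5→6) writes; counter now 6
#3 T1 reads 6
#4 T2 reads 6
#5 T1 CAS(6→7) writes; counter now 7
#6 T2 CAS(6→7) fails; counter now 7
#7 T2 reads 7
#8 T2 CAS(7→8) writes; counter now 8
#9 T1 reads 8
#10 T2 reads 8
#11 T1 CAS(8→9) writes; counter now 9
#12 T2 CAS(8→9) fails; counter now 9
#13 T2 reads 9
#14 T2 CAS(9→10) writes; counter now 10
Log disagrees first at step 12.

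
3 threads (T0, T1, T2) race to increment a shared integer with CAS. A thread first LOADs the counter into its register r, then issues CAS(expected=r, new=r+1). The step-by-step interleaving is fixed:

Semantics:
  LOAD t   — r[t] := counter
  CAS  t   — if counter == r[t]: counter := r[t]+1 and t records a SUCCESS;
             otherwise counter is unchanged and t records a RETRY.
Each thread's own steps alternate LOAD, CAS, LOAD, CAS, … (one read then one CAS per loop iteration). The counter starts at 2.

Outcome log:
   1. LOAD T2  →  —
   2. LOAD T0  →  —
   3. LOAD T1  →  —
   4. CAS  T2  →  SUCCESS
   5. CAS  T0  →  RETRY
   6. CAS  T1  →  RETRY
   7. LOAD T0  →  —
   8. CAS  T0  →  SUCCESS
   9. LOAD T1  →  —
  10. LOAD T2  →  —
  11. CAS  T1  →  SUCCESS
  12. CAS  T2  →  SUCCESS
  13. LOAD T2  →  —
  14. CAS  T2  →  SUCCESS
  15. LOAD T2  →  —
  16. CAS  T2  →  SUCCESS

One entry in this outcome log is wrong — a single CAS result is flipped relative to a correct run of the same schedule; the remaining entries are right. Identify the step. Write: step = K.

step = 12

Correct run:
[1] T2.load  rd  (counter 2, T2.r 2)
[2] T0.load  rd  (counter 2, T0.r 2)
[3] T1.load  rd  (counter 2, T1.r 2)
[4] T2.cas  hit  (counter 3, T2.r 2)
[5] T0.cas  miss  (counter 3, T0.r 2)
[6] T1.cas  miss  (counter 3, T1.r 2)
[7] T0.load  rd  (counter 3, T0.r 3)
[8] T0.cas  hit  (counter 4, T0.r 3)
[9] T1.load  rd  (counter 4, T1.r 4)
[10] T2.load  rd  (counter 4, T2.r 4)
[11] T1.cas  hit  (counter 5, T1.r 4)
[12] T2.cas  miss  (counter 5, T2.r 4)
[13] T2.load  rd  (counter 5, T2.r 5)
[14] T2.cas  hit  (counter 6, T2.r 5)
[15] T2.load  rd  (counter 6, T2.r 6)
[16] T2.cas  hit  (counter 7, T2.r 6)
Log disagrees first at step 12.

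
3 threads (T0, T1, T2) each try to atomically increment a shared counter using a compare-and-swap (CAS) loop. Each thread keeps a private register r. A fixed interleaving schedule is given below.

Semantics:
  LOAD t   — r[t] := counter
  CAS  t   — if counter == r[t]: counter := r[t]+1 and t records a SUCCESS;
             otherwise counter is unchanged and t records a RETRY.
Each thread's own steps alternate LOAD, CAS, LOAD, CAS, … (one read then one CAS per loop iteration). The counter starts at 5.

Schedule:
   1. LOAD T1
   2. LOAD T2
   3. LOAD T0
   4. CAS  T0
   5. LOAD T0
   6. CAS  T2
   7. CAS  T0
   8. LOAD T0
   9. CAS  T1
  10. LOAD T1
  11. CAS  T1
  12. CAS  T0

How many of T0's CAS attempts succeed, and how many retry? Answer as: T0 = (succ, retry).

T1 LOAD — after: cnt=5, r=5 — load
T2 LOAD — after: cnt=5, r=5 — load
T0 LOAD — after: cnt=5, r=5 — load
T0 CAS — after: cnt=6, r=5 — ok
T0 LOAD — after: cnt=6, r=6 — load
T2 CAS — after: cnt=6, r=5 — retry
T0 CAS — after: cnt=7, r=6 — ok
T0 LOAD — after: cnt=7, r=7 — load
T1 CAS — after: cnt=7, r=5 — retry
T1 LOAD — after: cnt=7, r=7 — load
T1 CAS — after: cnt=8, r=7 — ok
T0 CAS — after: cnt=8, r=7 — retry

T0 = (2, 1)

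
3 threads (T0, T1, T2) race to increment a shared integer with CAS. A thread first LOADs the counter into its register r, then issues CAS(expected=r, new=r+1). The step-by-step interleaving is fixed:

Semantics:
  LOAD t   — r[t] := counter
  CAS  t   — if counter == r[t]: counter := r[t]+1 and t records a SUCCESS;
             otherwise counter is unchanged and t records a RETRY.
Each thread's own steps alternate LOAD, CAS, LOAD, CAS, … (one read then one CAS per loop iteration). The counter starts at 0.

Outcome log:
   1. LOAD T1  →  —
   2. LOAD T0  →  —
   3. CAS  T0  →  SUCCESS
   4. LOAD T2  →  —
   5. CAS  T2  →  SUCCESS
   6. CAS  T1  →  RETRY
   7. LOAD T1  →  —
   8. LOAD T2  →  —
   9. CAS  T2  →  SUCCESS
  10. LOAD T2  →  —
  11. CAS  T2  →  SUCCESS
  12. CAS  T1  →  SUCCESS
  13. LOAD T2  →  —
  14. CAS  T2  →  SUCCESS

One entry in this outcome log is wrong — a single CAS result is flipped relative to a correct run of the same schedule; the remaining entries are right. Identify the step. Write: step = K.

step = 12

Re-executing:
T1 LOAD — after: cnt=0, r=0 — load
T0 LOAD — after: cnt=0, r=0 — load
T0 CAS — after: cnt=1, r=0 — ok
T2 LOAD — after: cnt=1, r=1 — load
T2 CAS — after: cnt=2, r=1 — ok
T1 CAS — after: cnt=2, r=0 — retry
T1 LOAD — after: cnt=2, r=2 — load
T2 LOAD — after: cnt=2, r=2 — load
T2 CAS — after: cnt=3, r=2 — ok
T2 LOAD — after: cnt=3, r=3 — load
T2 CAS — after: cnt=4, r=3 — ok
T1 CAS — after: cnt=4, r=2 — retry
T2 LOAD — after: cnt=4, r=4 — load
T2 CAS — after: cnt=5, r=4 — ok
Log disagrees first at step 12.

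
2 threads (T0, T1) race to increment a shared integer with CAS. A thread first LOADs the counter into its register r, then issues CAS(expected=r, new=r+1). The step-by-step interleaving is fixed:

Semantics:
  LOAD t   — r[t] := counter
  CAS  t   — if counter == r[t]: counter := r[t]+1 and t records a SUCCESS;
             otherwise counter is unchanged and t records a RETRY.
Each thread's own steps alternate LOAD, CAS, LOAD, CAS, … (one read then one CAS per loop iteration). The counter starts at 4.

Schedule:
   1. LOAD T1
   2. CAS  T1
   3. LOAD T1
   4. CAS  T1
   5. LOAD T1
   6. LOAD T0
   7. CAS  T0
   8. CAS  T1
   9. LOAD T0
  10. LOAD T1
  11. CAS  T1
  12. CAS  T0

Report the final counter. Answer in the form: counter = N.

step 1: T1 LOAD ⇒ load; ctr=4 reg=4
step 2: T1 CAS ⇒ ok; ctr=5 reg=4
step 3: T1 LOAD ⇒ load; ctr=5 reg=5
step 4: T1 CAS ⇒ ok; ctr=6 reg=5
step 5: T1 LOAD ⇒ load; ctr=6 reg=6
step 6: T0 LOAD ⇒ load; ctr=6 reg=6
step 7: T0 CAS ⇒ ok; ctr=7 reg=6
step 8: T1 CAS ⇒ retry; ctr=7 reg=6
step 9: T0 LOAD ⇒ load; ctr=7 reg=7
step 10: T1 LOAD ⇒ load; ctr=7 reg=7
step 11: T1 CAS ⇒ ok; ctr=8 reg=7
step 12: T0 CAS ⇒ retry; ctr=8 reg=7

counter = 8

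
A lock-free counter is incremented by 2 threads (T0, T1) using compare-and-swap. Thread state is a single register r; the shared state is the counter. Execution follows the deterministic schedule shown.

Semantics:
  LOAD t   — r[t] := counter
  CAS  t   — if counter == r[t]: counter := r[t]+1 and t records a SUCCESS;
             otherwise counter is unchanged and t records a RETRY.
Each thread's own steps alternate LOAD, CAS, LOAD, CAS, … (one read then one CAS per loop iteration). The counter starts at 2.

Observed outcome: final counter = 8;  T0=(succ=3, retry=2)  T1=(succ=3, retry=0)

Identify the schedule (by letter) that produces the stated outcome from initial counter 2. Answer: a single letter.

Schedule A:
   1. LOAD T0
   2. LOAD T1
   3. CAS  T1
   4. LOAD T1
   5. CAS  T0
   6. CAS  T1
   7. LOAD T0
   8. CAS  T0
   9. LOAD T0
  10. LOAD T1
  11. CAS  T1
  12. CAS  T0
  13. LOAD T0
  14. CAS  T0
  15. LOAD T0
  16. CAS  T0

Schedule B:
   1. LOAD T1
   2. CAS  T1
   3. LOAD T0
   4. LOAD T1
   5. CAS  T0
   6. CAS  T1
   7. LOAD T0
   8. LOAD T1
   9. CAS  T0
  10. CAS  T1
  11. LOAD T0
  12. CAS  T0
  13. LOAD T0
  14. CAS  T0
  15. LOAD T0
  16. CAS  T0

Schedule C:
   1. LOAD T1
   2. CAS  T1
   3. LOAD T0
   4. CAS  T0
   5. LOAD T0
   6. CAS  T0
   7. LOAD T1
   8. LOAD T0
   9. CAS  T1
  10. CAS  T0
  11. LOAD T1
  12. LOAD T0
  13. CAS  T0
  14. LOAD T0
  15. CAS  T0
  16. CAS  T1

A

Tracing schedule A:
#1 T0 reads 2
#2 T1 reads 2
#3 T1 CAS(2→3) writes; counter now 3
#4 T1 reads 3
#5 T0 CAS(2→3) fails; counter now 3
#6 T1 CAS(3→4) writes; counter now 4
#7 T0 reads 4
#8 T0 CAS(4→5) writes; counter now 5
#9 T0 reads 5
#10 T1 reads 5
#11 T1 CAS(5→6) writes; counter now 6
#12 T0 CAS(5→6) fails; counter now 6
#13 T0 reads 6
#14 T0 CAS(6→7) writes; counter now 7
#15 T0 reads 7
#16 T0 CAS(7→8) writes; counter now 8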